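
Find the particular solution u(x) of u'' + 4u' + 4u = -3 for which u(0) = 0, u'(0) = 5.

u = -3/4 + 3*exp(-2*x)/4 + 13*x*exp(-2*x)/2

Characteristic equation r² + 4r + 4 = 0 has discriminant (4)² - 4·(4) = 0, so r = -2 is a repeated root.
Hence u_h = (C1 + C2*x)*exp(-2*x).
For the particular solution try u_p = A0. Substituting and matching coefficients of each power of x gives A0 = -3/4, so u_p = -3/4.
General solution: u = -3/4 + C1*exp(-2*x) + C2*x*exp(-2*x).
Apply the initial conditions: u(0) = -3/4 + C1 = 0 and u'(0) = C2 - 2*C1 = 5. Solving gives C1 = 3/4, C2 = 13/2.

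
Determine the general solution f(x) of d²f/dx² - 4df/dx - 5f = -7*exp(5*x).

f = C1*exp(5*x) + C2*exp(-x) - 7*x*exp(5*x)/6

Characteristic equation r² - 4r - 5 = 0 factors as (r - 5)(r + 1) = 0, so r = 5, -1.
Hence f_h = C1*exp(5*x) + C2*exp(-x).
Since exp(5*x) solves the homogeneous equation (r = 5 is a root of multiplicity 1), multiply the trial by x. Try f_p = A*x*exp(5*x). Substituting into the equation and dividing by exp(5*x) gives A = -7/6, so f_p = -7*x*exp(5*x)/6.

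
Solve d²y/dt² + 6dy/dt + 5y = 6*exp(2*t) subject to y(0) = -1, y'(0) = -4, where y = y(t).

Characteristic equation r² + 6r + 5 = 0 factors as (r + 1)(r + 5) = 0, so r = -1, -5.
Hence y_h = C1*exp(-t) + C2*exp(-5*t).
Try y_p = A*exp(2*t). Substituting into the equation and dividing by exp(2*t) gives A = 2/7, so y_p = 2*exp(2*t)/7.
General solution: y = 2*exp(2*t)/7 + C1*exp(-t) + C2*exp(-5*t).
Apply the initial conditions: y(0) = 2/7 + C1 + C2 = -1 and y'(0) = 4/7 - C1 - 5*C2 = -4. Solving gives C1 = -11/4, C2 = 41/28.

y = -11*exp(-t)/4 + 2*exp(2*t)/7 + 41*exp(-5*t)/28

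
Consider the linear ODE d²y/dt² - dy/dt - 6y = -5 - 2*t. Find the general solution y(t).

Characteristic equation r² - r - 6 = 0 factors as (r + 2)(r - 3) = 0, so r = -2, 3.
Hence y_h = C1*exp(-2*t) + C2*exp(3*t).
For the particular solution try y_p = A0 + A1*t. Substituting and matching coefficients of each power of t gives A0 = 7/9, A1 = 1/3, so y_p = 7/9 + t/3.

y = 7/9 + t/3 + C1*exp(-2*t) + C2*exp(3*t)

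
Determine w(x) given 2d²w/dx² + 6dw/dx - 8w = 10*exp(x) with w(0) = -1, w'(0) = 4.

Divide through by 2: w'' + 3w' - 4w = 5*exp(x).
Characteristic equation r² + 3r - 4 = 0 factors as (r + 4)(r - 1) = 0, so r = -4, 1.
Hence w_h = C1*exp(-4*x) + C2*exp(x).
Since exp(x) solves the homogeneous equation (r = 1 is a root of multiplicity 1), multiply the trial by x. Try w_p = A*x*exp(x). Substituting into the equation and dividing by exp(x) gives A = 1, so w_p = x*exp(x).
General solution: w = C1*exp(-4*x) + C2*exp(x) + x*exp(x).
Apply the initial conditions: w(0) = C1 + C2 = -1 and w'(0) = 1 + C2 - 4*C1 = 4. Solving gives C1 = -4/5, C2 = -1/5.

w = -4*exp(-4*x)/5 - exp(x)/5 + x*exp(x)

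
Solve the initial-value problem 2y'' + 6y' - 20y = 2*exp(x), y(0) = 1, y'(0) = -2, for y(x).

Divide through by 2: y'' + 3y' - 10y = exp(x).
Characteristic equation r² + 3r - 10 = 0 factors as (r - 2)(r + 5) = 0, so r = 2, -5.
Hence y_h = C1*exp(2*x) + C2*exp(-5*x).
Try y_p = A*exp(x). Substituting into the equation and dividing by exp(x) gives A = -1/6, so y_p = -exp(x)/6.
General solution: y = -exp(x)/6 + C1*exp(2*x) + C2*exp(-5*x).
Apply the initial conditions: y(0) = -1/6 + C1 + C2 = 1 and y'(0) = -1/6 - 5*C2 + 2*C1 = -2. Solving gives C1 = 4/7, C2 = 25/42.

y = -exp(x)/6 + 4*exp(2*x)/7 + 25*exp(-5*x)/42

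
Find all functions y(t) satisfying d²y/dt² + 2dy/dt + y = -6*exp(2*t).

Characteristic equation r² + 2r + 1 = 0 has discriminant (2)² - 4·(1) = 0, so r = -1 is a repeated root.
Hence y_h = (C1 + C2*t)*exp(-t).
Try y_p = A*exp(2*t). Substituting into the equation and dividing by exp(2*t) gives A = -2/3, so y_p = -2*exp(2*t)/3.

y = -2*exp(2*t)/3 + C1*exp(-t) + C2*t*exp(-t)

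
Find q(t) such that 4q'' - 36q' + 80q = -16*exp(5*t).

q = C1*exp(5*t) + C2*exp(4*t) - 4*t*exp(5*t)

Divide through by 4: q'' - 9q' + 20q = -4*exp(5*t).
Characteristic equation r² - 9r + 20 = 0 factors as (r - 5)(r - 4) = 0, so r = 5, 4.
Hence q_h = C1*exp(5*t) + C2*exp(4*t).
Since exp(5*t) solves the homogeneous equation (r = 5 is a root of multiplicity 1), multiply the trial by t. Try q_p = A*t*exp(5*t). Substituting into the equation and dividing by exp(5*t) gives A = -4, so q_p = -4*t*exp(5*t).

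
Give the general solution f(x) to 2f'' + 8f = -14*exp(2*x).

Divide through by 2: f'' + 4f = -7*exp(2*x).
Characteristic equation r² + 4 = 0 has discriminant (0)² - 4·(4) = -16 < 0, so r = ± 2i.
Hence f_h = C1*cos(2*x) + C2*sin(2*x).
Try f_p = A*exp(2*x). Substituting into the equation and dividing by exp(2*x) gives A = -7/8, so f_p = -7*exp(2*x)/8.

f = -7*exp(2*x)/8 + C1*cos(2*x) + C2*sin(2*x)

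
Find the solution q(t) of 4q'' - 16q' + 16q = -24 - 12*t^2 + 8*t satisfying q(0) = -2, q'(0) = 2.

q = -17/8 - t - 3*t**2/4 + exp(2*t)/8 + 11*t*exp(2*t)/4

Divide through by 4: q'' - 4q' + 4q = -6 - 3*t^2 + 2*t.
Characteristic equation r² - 4r + 4 = 0 has discriminant (-4)² - 4·(4) = 0, so r = 2 is a repeated root.
Hence q_h = (C1 + C2*t)*exp(2*t).
For the particular solution try q_p = A0 + A1*t + A2*t^2. Substituting and matching coefficients of each power of t gives A0 = -17/8, A1 = -1, A2 = -3/4, so q_p = -17/8 - t - 3*t^2/4.
General solution: q = -17/8 - t - 3*t^2/4 + C1*exp(2*t) + C2*t*exp(2*t).
Apply the initial conditions: q(0) = -17/8 + C1 = -2 and q'(0) = -1 + C2 + 2*C1 = 2. Solving gives C1 = 1/8, C2 = 11/4.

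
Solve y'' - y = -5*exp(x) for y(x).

y = C1*exp(-x) + C2*exp(x) - 5*x*exp(x)/2

Characteristic equation r² - 1 = 0 factors as (r + 1)(r - 1) = 0, so r = -1, 1.
Hence y_h = C1*exp(-x) + C2*exp(x).
Since exp(x) solves the homogeneous equation (r = 1 is a root of multiplicity 1), multiply the trial by x. Try y_p = A*x*exp(x). Substituting into the equation and dividing by exp(x) gives A = -5/2, so y_p = -5*x*exp(x)/2.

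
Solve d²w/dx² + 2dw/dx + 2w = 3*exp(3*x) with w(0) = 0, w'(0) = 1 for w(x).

Characteristic equation r² + 2r + 2 = 0 has discriminant (2)² - 4·(2) = -4 < 0, so r = -1 ± i.
Hence w_h = C1*cos(x)*exp(-x) + C2*exp(-x)*sin(x).
Try w_p = A*exp(3*x). Substituting into the equation and dividing by exp(3*x) gives A = 3/17, so w_p = 3*exp(3*x)/17.
General solution: w = 3*exp(3*x)/17 + C1*cos(x)*exp(-x) + C2*exp(-x)*sin(x).
Apply the initial conditions: w(0) = 3/17 + C1 = 0 and w'(0) = 9/17 + C2 - C1 = 1. Solving gives C1 = -3/17, C2 = 5/17.

w = 3*exp(3*x)/17 - 3*cos(x)*exp(-x)/17 + 5*exp(-x)*sin(x)/17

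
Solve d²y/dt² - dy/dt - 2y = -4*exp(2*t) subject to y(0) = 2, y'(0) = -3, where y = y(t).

Characteristic equation r² - r - 2 = 0 factors as (r + 1)(r - 2) = 0, so r = -1, 2.
Hence y_h = C1*exp(-t) + C2*exp(2*t).
Since exp(2*t) solves the homogeneous equation (r = 2 is a root of multiplicity 1), multiply the trial by t. Try y_p = A*t*exp(2*t). Substituting into the equation and dividing by exp(2*t) gives A = -4/3, so y_p = -4*t*exp(2*t)/3.
General solution: y = C1*exp(-t) + C2*exp(2*t) - 4*t*exp(2*t)/3.
Apply the initial conditions: y(0) = C1 + C2 = 2 and y'(0) = -4/3 - C1 + 2*C2 = -3. Solving gives C1 = 17/9, C2 = 1/9.

y = exp(2*t)/9 + 17*exp(-t)/9 - 4*t*exp(2*t)/3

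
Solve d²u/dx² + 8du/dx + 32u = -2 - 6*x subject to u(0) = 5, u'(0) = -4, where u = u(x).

Characteristic equation r² + 8r + 32 = 0 has discriminant (8)² - 4·(32) = -64 < 0, so r = -4 ± 4i.
Hence u_h = C1*cos(4*x)*exp(-4*x) + C2*exp(-4*x)*sin(4*x).
For the particular solution try u_p = A0 + A1*x. Substituting and matching coefficients of each power of x gives A0 = -1/64, A1 = -3/16, so u_p = -1/64 - 3*x/16.
General solution: u = -1/64 - 3*x/16 + C1*cos(4*x)*exp(-4*x) + C2*exp(-4*x)*sin(4*x).
Apply the initial conditions: u(0) = -1/64 + C1 = 5 and u'(0) = -3/16 - 4*C1 + 4*C2 = -4. Solving gives C1 = 321/64, C2 = 65/16.

u = -1/64 - 3*x/16 + 65*exp(-4*x)*sin(4*x)/16 + 321*cos(4*x)*exp(-4*x)/64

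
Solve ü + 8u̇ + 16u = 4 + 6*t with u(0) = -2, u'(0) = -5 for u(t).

u = 1/16 - 33*exp(-4*t)/16 + 3*t/8 - 109*t*exp(-4*t)/8

Characteristic equation r² + 8r + 16 = 0 has discriminant (8)² - 4·(16) = 0, so r = -4 is a repeated root.
Hence u_h = (C1 + C2*t)*exp(-4*t).
For the particular solution try u_p = A0 + A1*t. Substituting and matching coefficients of each power of t gives A0 = 1/16, A1 = 3/8, so u_p = 1/16 + 3*t/8.
General solution: u = 1/16 + 3*t/8 + C1*exp(-4*t) + C2*t*exp(-4*t).
Apply the initial conditions: u(0) = 1/16 + C1 = -2 and u'(0) = 3/8 + C2 - 4*C1 = -5. Solving gives C1 = -33/16, C2 = -109/8.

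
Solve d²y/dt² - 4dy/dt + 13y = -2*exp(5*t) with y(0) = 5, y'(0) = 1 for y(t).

Characteristic equation r² - 4r + 13 = 0 has discriminant (-4)² - 4·(13) = -36 < 0, so r = 2 ± 3i.
Hence y_h = C1*cos(3*t)*exp(2*t) + C2*exp(2*t)*sin(3*t).
Try y_p = A*exp(5*t). Substituting into the equation and dividing by exp(5*t) gives A = -1/9, so y_p = -exp(5*t)/9.
General solution: y = -exp(5*t)/9 + C1*cos(3*t)*exp(2*t) + C2*exp(2*t)*sin(3*t).
Apply the initial conditions: y(0) = -1/9 + C1 = 5 and y'(0) = -5/9 + 2*C1 + 3*C2 = 1. Solving gives C1 = 46/9, C2 = -26/9.

y = -exp(5*t)/9 - 26*exp(2*t)*sin(3*t)/9 + 46*cos(3*t)*exp(2*t)/9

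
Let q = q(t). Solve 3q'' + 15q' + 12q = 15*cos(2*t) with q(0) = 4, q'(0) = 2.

Divide through by 3: q'' + 5q' + 4q = 5*cos(2*t).
Characteristic equation r² + 5r + 4 = 0 factors as (r + 4)(r + 1) = 0, so r = -4, -1.
Hence q_h = C1*exp(-4*t) + C2*exp(-t).
Try q_p = A*cos(2*t) + B*sin(2*t). Substituting and equating the coefficients of cos(2t) and sin(2t) gives A = 0, B = 1/2, so q_p = sin(2*t)/2.
General solution: q = sin(2*t)/2 + C1*exp(-4*t) + C2*exp(-t).
Apply the initial conditions: q(0) = C1 + C2 = 4 and q'(0) = 1 - C2 - 4*C1 = 2. Solving gives C1 = -5/3, C2 = 17/3.

q = sin(2*t)/2 - 5*exp(-4*t)/3 + 17*exp(-t)/3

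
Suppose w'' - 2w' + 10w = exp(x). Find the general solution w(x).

Characteristic equation r² - 2r + 10 = 0 has discriminant (-2)² - 4·(10) = -36 < 0, so r = 1 ± 3i.
Hence w_h = C1*cos(3*x)*exp(x) + C2*exp(x)*sin(3*x).
Try w_p = A*exp(x). Substituting into the equation and dividing by exp(x) gives A = 1/9, so w_p = exp(x)/9.

w = exp(x)/9 + C1*cos(3*x)*exp(x) + C2*exp(x)*sin(3*x)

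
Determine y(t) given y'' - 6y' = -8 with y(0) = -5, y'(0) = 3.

Characteristic equation r² - 6r = 0 factors as (r - 6)r = 0, so r = 6, 0.
Hence y_h = C1*exp(6*t) + C2.
Since 1 solves the homogeneous equation (r = 0 is a root of multiplicity 1), multiply the trial by t. Try y_p = A*t. Substituting into the equation and dividing by 1 gives A = 4/3, so y_p = 4*t/3.
General solution: y = C2 + 4*t/3 + C1*exp(6*t).
Apply the initial conditions: y(0) = C1 + C2 = -5 and y'(0) = 4/3 + 6*C1 = 3. Solving gives C1 = 5/18, C2 = -95/18.

y = -95/18 + 4*t/3 + 5*exp(6*t)/18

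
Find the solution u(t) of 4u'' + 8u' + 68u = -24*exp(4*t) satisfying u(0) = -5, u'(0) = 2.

Divide through by 4: u'' + 2u' + 17u = -6*exp(4*t).
Characteristic equation r² + 2r + 17 = 0 has discriminant (2)² - 4·(17) = -64 < 0, so r = -1 ± 4i.
Hence u_h = C1*cos(4*t)*exp(-t) + C2*exp(-t)*sin(4*t).
Try u_p = A*exp(4*t). Substituting into the equation and dividing by exp(4*t) gives A = -6/41, so u_p = -6*exp(4*t)/41.
General solution: u = -6*exp(4*t)/41 + C1*cos(4*t)*exp(-t) + C2*exp(-t)*sin(4*t).
Apply the initial conditions: u(0) = -6/41 + C1 = -5 and u'(0) = -24/41 - C1 + 4*C2 = 2. Solving gives C1 = -199/41, C2 = -93/164.

u = -6*exp(4*t)/41 - 199*cos(4*t)*exp(-t)/41 - 93*exp(-t)*sin(4*t)/164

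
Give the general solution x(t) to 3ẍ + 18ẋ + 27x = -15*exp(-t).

x = -5*exp(-t)/4 + C1*exp(-3*t) + C2*t*exp(-3*t)

Divide through by 3: x'' + 6x' + 9x = -5*exp(-t).
Characteristic equation r² + 6r + 9 = 0 has discriminant (6)² - 4·(9) = 0, so r = -3 is a repeated root.
Hence x_h = (C1 + C2*t)*exp(-3*t).
Try x_p = A*exp(-t). Substituting into the equation and dividing by exp(-t) gives A = -5/4, so x_p = -5*exp(-t)/4.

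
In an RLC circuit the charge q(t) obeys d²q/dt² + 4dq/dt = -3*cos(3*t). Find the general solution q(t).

Characteristic equation r² + 4r = 0 factors as (r + 4)r = 0, so r = -4, 0.
Hence q_h = C1*exp(-4*t) + C2.
Try q_p = A*cos(3*t) + B*sin(3*t). Substituting and equating the coefficients of cos(3t) and sin(3t) gives A = 3/25, B = -4/25, so q_p = -4*sin(3*t)/25 + 3*cos(3*t)/25.

q = C2 - 4*sin(3*t)/25 + 3*cos(3*t)/25 + C1*exp(-4*t)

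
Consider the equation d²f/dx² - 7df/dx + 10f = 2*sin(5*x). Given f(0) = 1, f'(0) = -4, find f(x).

f = -29*exp(5*x)/15 - 3*sin(5*x)/145 + 7*cos(5*x)/145 + 251*exp(2*x)/87

Characteristic equation r² - 7r + 10 = 0 factors as (r - 2)(r - 5) = 0, so r = 2, 5.
Hence f_h = C1*exp(2*x) + C2*exp(5*x).
Try f_p = A*cos(5*x) + B*sin(5*x). Substituting and equating the coefficients of cos(5x) and sin(5x) gives A = 7/145, B = -3/145, so f_p = -3*sin(5*x)/145 + 7*cos(5*x)/145.
General solution: f = -3*sin(5*x)/145 + 7*cos(5*x)/145 + C1*exp(2*x) + C2*exp(5*x).
Apply the initial conditions: f(0) = 7/145 + C1 + C2 = 1 and f'(0) = -3/29 + 2*C1 + 5*C2 = -4. Solving gives C1 = 251/87, C2 = -29/15.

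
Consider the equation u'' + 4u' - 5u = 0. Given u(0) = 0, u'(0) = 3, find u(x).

Characteristic equation r² + 4r - 5 = 0 factors as (r - 1)(r + 5) = 0, so r = 1, -5.
Hence u_h = C1*exp(x) + C2*exp(-5*x).
Apply the initial conditions: u(0) = C1 + C2 = 0 and u'(0) = C1 - 5*C2 = 3. Solving gives C1 = 1/2, C2 = -1/2.

u = exp(x)/2 - exp(-5*x)/2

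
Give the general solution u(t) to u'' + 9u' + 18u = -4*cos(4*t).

u = -36*sin(4*t)/325 - 2*cos(4*t)/325 + C1*exp(-6*t) + C2*exp(-3*t)

Characteristic equation r² + 9r + 18 = 0 factors as (r + 6)(r + 3) = 0, so r = -6, -3.
Hence u_h = C1*exp(-6*t) + C2*exp(-3*t).
Try u_p = A*cos(4*t) + B*sin(4*t). Substituting and equating the coefficients of cos(4t) and sin(4t) gives A = -2/325, B = -36/325, so u_p = -36*sin(4*t)/325 - 2*cos(4*t)/325.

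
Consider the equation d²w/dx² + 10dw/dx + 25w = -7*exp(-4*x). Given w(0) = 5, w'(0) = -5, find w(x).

Characteristic equation r² + 10r + 25 = 0 has discriminant (10)² - 4·(25) = 0, so r = -5 is a repeated root.
Hence w_h = (C1 + C2*x)*exp(-5*x).
Try w_p = A*exp(-4*x). Substituting into the equation and dividing by exp(-4*x) gives A = -7, so w_p = -7*exp(-4*x).
General solution: w = -7*exp(-4*x) + C1*exp(-5*x) + C2*x*exp(-5*x).
Apply the initial conditions: w(0) = -7 + C1 = 5 and w'(0) = 28 + C2 - 5*C1 = -5. Solving gives C1 = 12, C2 = 27.

w = -7*exp(-4*x) + 12*exp(-5*x) + 27*x*exp(-5*x)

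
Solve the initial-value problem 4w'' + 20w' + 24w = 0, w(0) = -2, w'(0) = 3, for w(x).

w = -3*exp(-2*x) + exp(-3*x)

Divide through by 4: w'' + 5w' + 6w = 0.
Characteristic equation r² + 5r + 6 = 0 factors as (r + 3)(r + 2) = 0, so r = -3, -2.
Hence w_h = C1*exp(-3*x) + C2*exp(-2*x).
Apply the initial conditions: w(0) = C1 + C2 = -2 and w'(0) = -3*C1 - 2*C2 = 3. Solving gives C1 = 1, C2 = -3.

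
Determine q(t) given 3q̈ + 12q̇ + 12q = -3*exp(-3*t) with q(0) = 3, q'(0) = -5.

Divide through by 3: q'' + 4q' + 4q = -exp(-3*t).
Characteristic equation r² + 4r + 4 = 0 has discriminant (4)² - 4·(4) = 0, so r = -2 is a repeated root.
Hence q_h = (C1 + C2*t)*exp(-2*t).
Try q_p = A*exp(-3*t). Substituting into the equation and dividing by exp(-3*t) gives A = -1, so q_p = -exp(-3*t).
General solution: q = -exp(-3*t) + C1*exp(-2*t) + C2*t*exp(-2*t).
Apply the initial conditions: q(0) = -1 + C1 = 3 and q'(0) = 3 + C2 - 2*C1 = -5. Solving gives C1 = 4, C2 = 0.

q = -exp(-3*t) + 4*exp(-2*t)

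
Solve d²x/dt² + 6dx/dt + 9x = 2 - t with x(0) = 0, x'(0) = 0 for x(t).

Characteristic equation r² + 6r + 9 = 0 has discriminant (6)² - 4·(9) = 0, so r = -3 is a repeated root.
Hence x_h = (C1 + C2*t)*exp(-3*t).
For the particular solution try x_p = A0 + A1*t. Substituting and matching coefficients of each power of t gives A0 = 8/27, A1 = -1/9, so x_p = 8/27 - t/9.
General solution: x = 8/27 - t/9 + C1*exp(-3*t) + C2*t*exp(-3*t).
Apply the initial conditions: x(0) = 8/27 + C1 = 0 and x'(0) = -1/9 + C2 - 3*C1 = 0. Solving gives C1 = -8/27, C2 = -7/9.

x = 8/27 - 8*exp(-3*t)/27 - t/9 - 7*t*exp(-3*t)/9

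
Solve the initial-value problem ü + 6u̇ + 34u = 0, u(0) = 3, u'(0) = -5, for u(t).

u = 3*cos(5*t)*exp(-3*t) + 4*exp(-3*t)*sin(5*t)/5

Characteristic equation r² + 6r + 34 = 0 has discriminant (6)² - 4·(34) = -100 < 0, so r = -3 ± 5i.
Hence u_h = C1*cos(5*t)*exp(-3*t) + C2*exp(-3*t)*sin(5*t).
Apply the initial conditions: u(0) = C1 = 3 and u'(0) = -3*C1 + 5*C2 = -5. Solving gives C1 = 3, C2 = 4/5.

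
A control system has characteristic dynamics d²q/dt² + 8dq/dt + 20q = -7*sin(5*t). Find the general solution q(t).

Characteristic equation r² + 8r + 20 = 0 has discriminant (8)² - 4·(20) = -16 < 0, so r = -4 ± 2i.
Hence q_h = C1*cos(2*t)*exp(-4*t) + C2*exp(-4*t)*sin(2*t).
Try q_p = A*cos(5*t) + B*sin(5*t). Substituting and equating the coefficients of cos(5t) and sin(5t) gives A = 56/325, B = 7/325, so q_p = 7*sin(5*t)/325 + 56*cos(5*t)/325.

q = 7*sin(5*t)/325 + 56*cos(5*t)/325 + C1*cos(2*t)*exp(-4*t) + C2*exp(-4*t)*sin(2*t)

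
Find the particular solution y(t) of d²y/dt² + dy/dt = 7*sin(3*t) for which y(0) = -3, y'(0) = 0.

Characteristic equation r² + r = 0 factors as (r + 1)r = 0, so r = -1, 0.
Hence y_h = C1*exp(-t) + C2.
Try y_p = A*cos(3*t) + B*sin(3*t). Substituting and equating the coefficients of cos(3t) and sin(3t) gives A = -7/30, B = -7/10, so y_p = -7*sin(3*t)/10 - 7*cos(3*t)/30.
General solution: y = C2 - 7*sin(3*t)/10 - 7*cos(3*t)/30 + C1*exp(-t).
Apply the initial conditions: y(0) = -7/30 + C1 + C2 = -3 and y'(0) = -21/10 - C1 = 0. Solving gives C1 = -21/10, C2 = -2/3.

y = -2/3 - 21*exp(-t)/10 - 7*sin(3*t)/10 - 7*cos(3*t)/30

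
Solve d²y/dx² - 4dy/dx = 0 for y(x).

y = C2 + C1*exp(4*x)

Characteristic equation r² - 4r = 0 factors as (r - 4)r = 0, so r = 4, 0.
Hence y_h = C1*exp(4*x) + C2.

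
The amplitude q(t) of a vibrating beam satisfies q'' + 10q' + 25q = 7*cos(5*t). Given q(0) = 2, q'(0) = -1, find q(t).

q = 2*exp(-5*t) + 7*sin(5*t)/50 + 83*t*exp(-5*t)/10

Characteristic equation r² + 10r + 25 = 0 has discriminant (10)² - 4·(25) = 0, so r = -5 is a repeated root.
Hence q_h = (C1 + C2*t)*exp(-5*t).
Try q_p = A*cos(5*t) + B*sin(5*t). Substituting and equating the coefficients of cos(5t) and sin(5t) gives A = 0, B = 7/50, so q_p = 7*sin(5*t)/50.
General solution: q = 7*sin(5*t)/50 + C1*exp(-5*t) + C2*t*exp(-5*t).
Apply the initial conditions: q(0) = C1 = 2 and q'(0) = 7/10 + C2 - 5*C1 = -1. Solving gives C1 = 2, C2 = 83/10.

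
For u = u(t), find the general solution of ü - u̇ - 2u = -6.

u = 3 + C1*exp(-t) + C2*exp(2*t)

Characteristic equation r² - r - 2 = 0 factors as (r + 1)(r - 2) = 0, so r = -1, 2.
Hence u_h = C1*exp(-t) + C2*exp(2*t).
For the particular solution try u_p = A0. Substituting and matching coefficients of each power of t gives A0 = 3, so u_p = 3.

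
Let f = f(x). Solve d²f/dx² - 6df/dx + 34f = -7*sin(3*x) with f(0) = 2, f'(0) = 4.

Characteristic equation r² - 6r + 34 = 0 has discriminant (-6)² - 4·(34) = -100 < 0, so r = 3 ± 5i.
Hence f_h = C1*cos(5*x)*exp(3*x) + C2*exp(3*x)*sin(5*x).
Try f_p = A*cos(3*x) + B*sin(3*x). Substituting and equating the coefficients of cos(3x) and sin(3x) gives A = -126/949, B = -175/949, so f_p = -175*sin(3*x)/949 - 126*cos(3*x)/949.
General solution: f = -175*sin(3*x)/949 - 126*cos(3*x)/949 + C1*cos(5*x)*exp(3*x) + C2*exp(3*x)*sin(5*x).
Apply the initial conditions: f(0) = -126/949 + C1 = 2 and f'(0) = -525/949 + 3*C1 + 5*C2 = 4. Solving gives C1 = 2024/949, C2 = -1751/4745.

f = -175*sin(3*x)/949 - 126*cos(3*x)/949 - 1751*exp(3*x)*sin(5*x)/4745 + 2024*cos(5*x)*exp(3*x)/949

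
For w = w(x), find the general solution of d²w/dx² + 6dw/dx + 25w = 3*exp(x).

w = 3*exp(x)/32 + C1*cos(4*x)*exp(-3*x) + C2*exp(-3*x)*sin(4*x)

Characteristic equation r² + 6r + 25 = 0 has discriminant (6)² - 4·(25) = -64 < 0, so r = -3 ± 4i.
Hence w_h = C1*cos(4*x)*exp(-3*x) + C2*exp(-3*x)*sin(4*x).
Try w_p = A*exp(x). Substituting into the equation and dividing by exp(x) gives A = 3/32, so w_p = 3*exp(x)/32.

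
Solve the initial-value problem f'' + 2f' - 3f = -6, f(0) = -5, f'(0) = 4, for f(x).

Characteristic equation r² + 2r - 3 = 0 factors as (r - 1)(r + 3) = 0, so r = 1, -3.
Hence f_h = C1*exp(x) + C2*exp(-3*x).
For the particular solution try f_p = A0. Substituting and matching coefficients of each power of x gives A0 = 2, so f_p = 2.
General solution: f = 2 + C1*exp(x) + C2*exp(-3*x).
Apply the initial conditions: f(0) = 2 + C1 + C2 = -5 and f'(0) = C1 - 3*C2 = 4. Solving gives C1 = -17/4, C2 = -11/4.

f = 2 - 17*exp(x)/4 - 11*exp(-3*x)/4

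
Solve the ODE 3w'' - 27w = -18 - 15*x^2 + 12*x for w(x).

Divide through by 3: w'' - 9w = -6 - 5*x^2 + 4*x.
Characteristic equation r² - 9 = 0 factors as (r + 3)(r - 3) = 0, so r = -3, 3.
Hence w_h = C1*exp(-3*x) + C2*exp(3*x).
For the particular solution try w_p = A0 + A1*x + A2*x^2. Substituting and matching coefficients of each power of x gives A0 = 64/81, A1 = -4/9, A2 = 5/9, so w_p = 64/81 - 4*x/9 + 5*x^2/9.

w = 64/81 - 4*x/9 + 5*x**2/9 + C1*exp(-3*x) + C2*exp(3*x)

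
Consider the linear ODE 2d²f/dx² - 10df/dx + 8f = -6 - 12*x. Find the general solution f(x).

Divide through by 2: f'' - 5f' + 4f = -3 - 6*x.
Characteristic equation r² - 5r + 4 = 0 factors as (r - 1)(r - 4) = 0, so r = 1, 4.
Hence f_h = C1*exp(x) + C2*exp(4*x).
For the particular solution try f_p = A0 + A1*x. Substituting and matching coefficients of each power of x gives A0 = -21/8, A1 = -3/2, so f_p = -21/8 - 3*x/2.

f = -21/8 - 3*x/2 + C1*exp(x) + C2*exp(4*x)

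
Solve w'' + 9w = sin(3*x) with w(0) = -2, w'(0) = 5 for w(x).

Characteristic equation r² + 9 = 0 has discriminant (0)² - 4·(9) = -36 < 0, so r = ± 3i.
Hence w_h = C1*cos(3*x) + C2*sin(3*x).
Since ±3i are characteristic roots, multiply the trial by x. Try w_p = x*(A*cos(3*x) + B*sin(3*x)). Substituting and equating the coefficients of cos(3x) and sin(3x) gives A = -1/6, B = 0, so w_p = -x*cos(3*x)/6.
General solution: w = C1*cos(3*x) + C2*sin(3*x) - x*cos(3*x)/6.
Apply the initial conditions: w(0) = C1 = -2 and w'(0) = -1/6 + 3*C2 = 5. Solving gives C1 = -2, C2 = 31/18.

w = -2*cos(3*x) + 31*sin(3*x)/18 - x*cos(3*x)/6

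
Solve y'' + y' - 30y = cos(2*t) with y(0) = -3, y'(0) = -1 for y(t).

y = -546*exp(5*t)/319 - 277*exp(-6*t)/220 - 17*cos(2*t)/580 + sin(2*t)/580

Characteristic equation r² + r - 30 = 0 factors as (r + 6)(r - 5) = 0, so r = -6, 5.
Hence y_h = C1*exp(-6*t) + C2*exp(5*t).
Try y_p = A*cos(2*t) + B*sin(2*t). Substituting and equating the coefficients of cos(2t) and sin(2t) gives A = -17/580, B = 1/580, so y_p = -17*cos(2*t)/580 + sin(2*t)/580.
General solution: y = -17*cos(2*t)/580 + sin(2*t)/580 + C1*exp(-6*t) + C2*exp(5*t).
Apply the initial conditions: y(0) = -17/580 + C1 + C2 = -3 and y'(0) = 1/290 - 6*C1 + 5*C2 = -1. Solving gives C1 = -277/220, C2 = -546/319.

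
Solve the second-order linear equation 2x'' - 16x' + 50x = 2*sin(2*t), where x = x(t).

Divide through by 2: x'' - 8x' + 25x = sin(2*t).
Characteristic equation r² - 8r + 25 = 0 has discriminant (-8)² - 4·(25) = -36 < 0, so r = 4 ± 3i.
Hence x_h = C1*cos(3*t)*exp(4*t) + C2*exp(4*t)*sin(3*t).
Try x_p = A*cos(2*t) + B*sin(2*t). Substituting and equating the coefficients of cos(2t) and sin(2t) gives A = 16/697, B = 21/697, so x_p = 16*cos(2*t)/697 + 21*sin(2*t)/697.

x = 16*cos(2*t)/697 + 21*sin(2*t)/697 + C1*cos(3*t)*exp(4*t) + C2*exp(4*t)*sin(3*t)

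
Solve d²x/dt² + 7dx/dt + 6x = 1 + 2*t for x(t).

x = -2/9 + t/3 + C1*exp(-t) + C2*exp(-6*t)

Characteristic equation r² + 7r + 6 = 0 factors as (r + 1)(r + 6) = 0, so r = -1, -6.
Hence x_h = C1*exp(-t) + C2*exp(-6*t).
For the particular solution try x_p = A0 + A1*t. Substituting and matching coefficients of each power of t gives A0 = -2/9, A1 = 1/3, so x_p = -2/9 + t/3.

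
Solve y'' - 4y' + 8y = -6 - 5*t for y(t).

Characteristic equation r² - 4r + 8 = 0 has discriminant (-4)² - 4·(8) = -16 < 0, so r = 2 ± 2i.
Hence y_h = C1*cos(2*t)*exp(2*t) + C2*exp(2*t)*sin(2*t).
For the particular solution try y_p = A0 + A1*t. Substituting and matching coefficients of each power of t gives A0 = -17/16, A1 = -5/8, so y_p = -17/16 - 5*t/8.

y = -17/16 - 5*t/8 + C1*cos(2*t)*exp(2*t) + C2*exp(2*t)*sin(2*t)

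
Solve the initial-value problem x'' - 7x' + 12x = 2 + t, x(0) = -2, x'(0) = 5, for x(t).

Characteristic equation r² - 7r + 12 = 0 factors as (r - 4)(r - 3) = 0, so r = 4, 3.
Hence x_h = C1*exp(4*t) + C2*exp(3*t).
For the particular solution try x_p = A0 + A1*t. Substituting and matching coefficients of each power of t gives A0 = 31/144, A1 = 1/12, so x_p = 31/144 + t/12.
General solution: x = 31/144 + t/12 + C1*exp(4*t) + C2*exp(3*t).
Apply the initial conditions: x(0) = 31/144 + C1 + C2 = -2 and x'(0) = 1/12 + 3*C2 + 4*C1 = 5. Solving gives C1 = 185/16, C2 = -124/9.

x = 31/144 - 124*exp(3*t)/9 + t/12 + 185*exp(4*t)/16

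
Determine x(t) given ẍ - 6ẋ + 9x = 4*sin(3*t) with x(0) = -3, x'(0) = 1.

Characteristic equation r² - 6r + 9 = 0 has discriminant (-6)² - 4·(9) = 0, so r = 3 is a repeated root.
Hence x_h = (C1 + C2*t)*exp(3*t).
Try x_p = A*cos(3*t) + B*sin(3*t). Substituting and equating the coefficients of cos(3t) and sin(3t) gives A = 2/9, B = 0, so x_p = 2*cos(3*t)/9.
General solution: x = 2*cos(3*t)/9 + C1*exp(3*t) + C2*t*exp(3*t).
Apply the initial conditions: x(0) = 2/9 + C1 = -3 and x'(0) = C2 + 3*C1 = 1. Solving gives C1 = -29/9, C2 = 32/3.

x = -29*exp(3*t)/9 + 2*cos(3*t)/9 + 32*t*exp(3*t)/3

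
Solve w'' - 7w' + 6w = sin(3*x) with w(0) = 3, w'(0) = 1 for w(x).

w = -29*exp(6*x)/75 - sin(3*x)/150 + 7*cos(3*x)/150 + 167*exp(x)/50

Characteristic equation r² - 7r + 6 = 0 factors as (r - 6)(r - 1) = 0, so r = 6, 1.
Hence w_h = C1*exp(6*x) + C2*exp(x).
Try w_p = A*cos(3*x) + B*sin(3*x). Substituting and equating the coefficients of cos(3x) and sin(3x) gives A = 7/150, B = -1/150, so w_p = -sin(3*x)/150 + 7*cos(3*x)/150.
General solution: w = -sin(3*x)/150 + 7*cos(3*x)/150 + C1*exp(6*x) + C2*exp(x).
Apply the initial conditions: w(0) = 7/150 + C1 + C2 = 3 and w'(0) = -1/50 + C2 + 6*C1 = 1. Solving gives C1 = -29/75, C2 = 167/50.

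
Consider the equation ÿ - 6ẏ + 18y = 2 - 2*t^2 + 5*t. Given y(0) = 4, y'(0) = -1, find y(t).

Characteristic equation r² - 6r + 18 = 0 has discriminant (-6)² - 4·(18) = -36 < 0, so r = 3 ± 3i.
Hence y_h = C1*cos(3*t)*exp(3*t) + C2*exp(3*t)*sin(3*t).
For the particular solution try y_p = A0 + A1*t + A2*t^2. Substituting and matching coefficients of each power of t gives A0 = 31/162, A1 = 11/54, A2 = -1/9, so y_p = 31/162 - t^2/9 + 11*t/54.
General solution: y = 31/162 - t^2/9 + 11*t/54 + C1*cos(3*t)*exp(3*t) + C2*exp(3*t)*sin(3*t).
Apply the initial conditions: y(0) = 31/162 + C1 = 4 and y'(0) = 11/54 + 3*C1 + 3*C2 = -1. Solving gives C1 = 617/162, C2 = -341/81.

y = 31/162 - t**2/9 + 11*t/54 - 341*exp(3*t)*sin(3*t)/81 + 617*cos(3*t)*exp(3*t)/162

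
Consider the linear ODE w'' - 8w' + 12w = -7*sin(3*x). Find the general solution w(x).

Characteristic equation r² - 8r + 12 = 0 factors as (r - 6)(r - 2) = 0, so r = 6, 2.
Hence w_h = C1*exp(6*x) + C2*exp(2*x).
Try w_p = A*cos(3*x) + B*sin(3*x). Substituting and equating the coefficients of cos(3x) and sin(3x) gives A = -56/195, B = -7/195, so w_p = -56*cos(3*x)/195 - 7*sin(3*x)/195.

w = -56*cos(3*x)/195 - 7*sin(3*x)/195 + C1*exp(6*x) + C2*exp(2*x)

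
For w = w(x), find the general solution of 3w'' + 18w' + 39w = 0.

Divide through by 3: w'' + 6w' + 13w = 0.
Characteristic equation r² + 6r + 13 = 0 has discriminant (6)² - 4·(13) = -16 < 0, so r = -3 ± 2i.
Hence w_h = C1*cos(2*x)*exp(-3*x) + C2*exp(-3*x)*sin(2*x).

w = C1*cos(2*x)*exp(-3*x) + C2*exp(-3*x)*sin(2*x)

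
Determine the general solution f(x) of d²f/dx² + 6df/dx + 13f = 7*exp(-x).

Characteristic equation r² + 6r + 13 = 0 has discriminant (6)² - 4·(13) = -16 < 0, so r = -3 ± 2i.
Hence f_h = C1*cos(2*x)*exp(-3*x) + C2*exp(-3*x)*sin(2*x).
Try f_p = A*exp(-x). Substituting into the equation and dividing by exp(-x) gives A = 7/8, so f_p = 7*exp(-x)/8.

f = 7*exp(-x)/8 + C1*cos(2*x)*exp(-3*x) + C2*exp(-3*x)*sin(2*x)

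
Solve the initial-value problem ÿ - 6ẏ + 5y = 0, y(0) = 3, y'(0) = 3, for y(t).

Characteristic equation r² - 6r + 5 = 0 factors as (r - 1)(r - 5) = 0, so r = 1, 5.
Hence y_h = C1*exp(t) + C2*exp(5*t).
Apply the initial conditions: y(0) = C1 + C2 = 3 and y'(0) = C1 + 5*C2 = 3. Solving gives C1 = 3, C2 = 0.

y = 3*exp(t)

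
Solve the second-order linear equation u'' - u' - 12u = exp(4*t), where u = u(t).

Characteristic equation r² - r - 12 = 0 factors as (r + 3)(r - 4) = 0, so r = -3, 4.
Hence u_h = C1*exp(-3*t) + C2*exp(4*t).
Since exp(4*t) solves the homogeneous equation (r = 4 is a root of multiplicity 1), multiply the trial by t. Try u_p = A*t*exp(4*t). Substituting into the equation and dividing by exp(4*t) gives A = 1/7, so u_p = t*exp(4*t)/7.

u = C1*exp(-3*t) + C2*exp(4*t) + t*exp(4*t)/7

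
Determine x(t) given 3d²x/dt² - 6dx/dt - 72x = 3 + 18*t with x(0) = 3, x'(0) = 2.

x = -1/48 - t/4 + 43*exp(6*t)/30 + 127*exp(-4*t)/80

Divide through by 3: x'' - 2x' - 24x = 1 + 6*t.
Characteristic equation r² - 2r - 24 = 0 factors as (r - 6)(r + 4) = 0, so r = 6, -4.
Hence x_h = C1*exp(6*t) + C2*exp(-4*t).
For the particular solution try x_p = A0 + A1*t. Substituting and matching coefficients of each power of t gives A0 = -1/48, A1 = -1/4, so x_p = -1/48 - t/4.
General solution: x = -1/48 - t/4 + C1*exp(6*t) + C2*exp(-4*t).
Apply the initial conditions: x(0) = -1/48 + C1 + C2 = 3 and x'(0) = -1/4 - 4*C2 + 6*C1 = 2. Solving gives C1 = 43/30, C2 = 127/80.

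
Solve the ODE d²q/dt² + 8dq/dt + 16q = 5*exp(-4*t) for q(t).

q = C1*exp(-4*t) + 5*t**2*exp(-4*t)/2 + C2*t*exp(-4*t)

Characteristic equation r² + 8r + 16 = 0 has discriminant (8)² - 4·(16) = 0, so r = -4 is a repeated root.
Hence q_h = (C1 + C2*t)*exp(-4*t).
Since exp(-4*t) solves the homogeneous equation (r = -4 is a root of multiplicity 2), multiply the trial by t^2. Try q_p = A*t^2*exp(-4*t). Substituting into the equation and dividing by exp(-4*t) gives A = 5/2, so q_p = 5*t^2*exp(-4*t)/2.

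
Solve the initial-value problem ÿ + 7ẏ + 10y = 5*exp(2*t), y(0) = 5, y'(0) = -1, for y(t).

Characteristic equation r² + 7r + 10 = 0 factors as (r + 2)(r + 5) = 0, so r = -2, -5.
Hence y_h = C1*exp(-2*t) + C2*exp(-5*t).
Try y_p = A*exp(2*t). Substituting into the equation and dividing by exp(2*t) gives A = 5/28, so y_p = 5*exp(2*t)/28.
General solution: y = 5*exp(2*t)/28 + C1*exp(-2*t) + C2*exp(-5*t).
Apply the initial conditions: y(0) = 5/28 + C1 + C2 = 5 and y'(0) = 5/14 - 5*C2 - 2*C1 = -1. Solving gives C1 = 91/12, C2 = -58/21.

y = -58*exp(-5*t)/21 + 5*exp(2*t)/28 + 91*exp(-2*t)/12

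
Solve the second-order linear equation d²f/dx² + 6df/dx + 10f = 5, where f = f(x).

f = 1/2 + C1*cos(x)*exp(-3*x) + C2*exp(-3*x)*sin(x)

Characteristic equation r² + 6r + 10 = 0 has discriminant (6)² - 4·(10) = -4 < 0, so r = -3 ± i.
Hence f_h = C1*cos(x)*exp(-3*x) + C2*exp(-3*x)*sin(x).
For the particular solution try f_p = A0. Substituting and matching coefficients of each power of x gives A0 = 1/2, so f_p = 1/2.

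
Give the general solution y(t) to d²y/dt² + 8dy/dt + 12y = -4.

Characteristic equation r² + 8r + 12 = 0 factors as (r + 6)(r + 2) = 0, so r = -6, -2.
Hence y_h = C1*exp(-6*t) + C2*exp(-2*t).
For the particular solution try y_p = A0. Substituting and matching coefficients of each power of t gives A0 = -1/3, so y_p = -1/3.

y = -1/3 + C1*exp(-6*t) + C2*exp(-2*t)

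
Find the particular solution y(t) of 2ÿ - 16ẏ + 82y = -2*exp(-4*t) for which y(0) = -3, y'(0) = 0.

y = -exp(-4*t)/89 - 266*cos(5*t)*exp(4*t)/89 + 212*exp(4*t)*sin(5*t)/89

Divide through by 2: y'' - 8y' + 41y = -exp(-4*t).
Characteristic equation r² - 8r + 41 = 0 has discriminant (-8)² - 4·(41) = -100 < 0, so r = 4 ± 5i.
Hence y_h = C1*cos(5*t)*exp(4*t) + C2*exp(4*t)*sin(5*t).
Try y_p = A*exp(-4*t). Substituting into the equation and dividing by exp(-4*t) gives A = -1/89, so y_p = -exp(-4*t)/89.
General solution: y = -exp(-4*t)/89 + C1*cos(5*t)*exp(4*t) + C2*exp(4*t)*sin(5*t).
Apply the initial conditions: y(0) = -1/89 + C1 = -3 and y'(0) = 4/89 + 4*C1 + 5*C2 = 0. Solving gives C1 = -266/89, C2 = 212/89.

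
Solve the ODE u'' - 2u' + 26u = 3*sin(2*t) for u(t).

u = 3*cos(2*t)/125 + 33*sin(2*t)/250 + C1*cos(5*t)*exp(t) + C2*exp(t)*sin(5*t)

Characteristic equation r² - 2r + 26 = 0 has discriminant (-2)² - 4·(26) = -100 < 0, so r = 1 ± 5i.
Hence u_h = C1*cos(5*t)*exp(t) + C2*exp(t)*sin(5*t).
Try u_p = A*cos(2*t) + B*sin(2*t). Substituting and equating the coefficients of cos(2t) and sin(2t) gives A = 3/125, B = 33/250, so u_p = 3*cos(2*t)/125 + 33*sin(2*t)/250.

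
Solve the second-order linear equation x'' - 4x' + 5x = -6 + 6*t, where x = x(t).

x = -6/25 + 6*t/5 + C1*cos(t)*exp(2*t) + C2*exp(2*t)*sin(t)

Characteristic equation r² - 4r + 5 = 0 has discriminant (-4)² - 4·(5) = -4 < 0, so r = 2 ± i.
Hence x_h = C1*cos(t)*exp(2*t) + C2*exp(2*t)*sin(t).
For the particular solution try x_p = A0 + A1*t. Substituting and matching coefficients of each power of t gives A0 = -6/25, A1 = 6/5, so x_p = -6/25 + 6*t/5.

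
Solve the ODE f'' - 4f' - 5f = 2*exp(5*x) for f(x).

Characteristic equation r² - 4r - 5 = 0 factors as (r + 1)(r - 5) = 0, so r = -1, 5.
Hence f_h = C1*exp(-x) + C2*exp(5*x).
Since exp(5*x) solves the homogeneous equation (r = 5 is a root of multiplicity 1), multiply the trial by x. Try f_p = A*x*exp(5*x). Substituting into the equation and dividing by exp(5*x) gives A = 1/3, so f_p = x*exp(5*x)/3.

f = C1*exp(-x) + C2*exp(5*x) + x*exp(5*x)/3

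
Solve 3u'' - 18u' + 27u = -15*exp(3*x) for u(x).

Divide through by 3: u'' - 6u' + 9u = -5*exp(3*x).
Characteristic equation r² - 6r + 9 = 0 has discriminant (-6)² - 4·(9) = 0, so r = 3 is a repeated root.
Hence u_h = (C1 + C2*x)*exp(3*x).
Since exp(3*x) solves the homogeneous equation (r = 3 is a root of multiplicity 2), multiply the trial by x^2. Try u_p = A*x^2*exp(3*x). Substituting into the equation and dividing by exp(3*x) gives A = -5/2, so u_p = -5*x^2*exp(3*x)/2.

u = C1*exp(3*x) - 5*x**2*exp(3*x)/2 + C2*x*exp(3*x)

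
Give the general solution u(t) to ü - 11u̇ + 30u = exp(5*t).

u = C1*exp(6*t) + C2*exp(5*t) - t*exp(5*t)

Characteristic equation r² - 11r + 30 = 0 factors as (r - 6)(r - 5) = 0, so r = 6, 5.
Hence u_h = C1*exp(6*t) + C2*exp(5*t).
Since exp(5*t) solves the homogeneous equation (r = 5 is a root of multiplicity 1), multiply the trial by t. Try u_p = A*t*exp(5*t). Substituting into the equation and dividing by exp(5*t) gives A = -1, so u_p = -t*exp(5*t).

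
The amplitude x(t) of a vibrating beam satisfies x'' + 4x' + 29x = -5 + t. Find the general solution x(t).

Characteristic equation r² + 4r + 29 = 0 has discriminant (4)² - 4·(29) = -100 < 0, so r = -2 ± 5i.
Hence x_h = C1*cos(5*t)*exp(-2*t) + C2*exp(-2*t)*sin(5*t).
For the particular solution try x_p = A0 + A1*t. Substituting and matching coefficients of each power of t gives A0 = -149/841, A1 = 1/29, so x_p = -149/841 + t/29.

x = -149/841 + t/29 + C1*cos(5*t)*exp(-2*t) + C2*exp(-2*t)*sin(5*t)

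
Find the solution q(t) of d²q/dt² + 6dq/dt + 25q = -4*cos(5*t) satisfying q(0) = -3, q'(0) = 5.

Characteristic equation r² + 6r + 25 = 0 has discriminant (6)² - 4·(25) = -64 < 0, so r = -3 ± 4i.
Hence q_h = C1*cos(4*t)*exp(-3*t) + C2*exp(-3*t)*sin(4*t).
Try q_p = A*cos(5*t) + B*sin(5*t). Substituting and equating the coefficients of cos(5t) and sin(5t) gives A = 0, B = -2/15, so q_p = -2*sin(5*t)/15.
General solution: q = -2*sin(5*t)/15 + C1*cos(4*t)*exp(-3*t) + C2*exp(-3*t)*sin(4*t).
Apply the initial conditions: q(0) = C1 = -3 and q'(0) = -2/3 - 3*C1 + 4*C2 = 5. Solving gives C1 = -3, C2 = -5/6.

q = -2*sin(5*t)/15 - 3*cos(4*t)*exp(-3*t) - 5*exp(-3*t)*sin(4*t)/6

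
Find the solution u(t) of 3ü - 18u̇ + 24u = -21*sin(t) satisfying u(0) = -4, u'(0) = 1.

u = -49*sin(t)/85 - 42*cos(t)/85 - 39*exp(2*t)/5 + 73*exp(4*t)/17

Divide through by 3: u'' - 6u' + 8u = -7*sin(t).
Characteristic equation r² - 6r + 8 = 0 factors as (r - 4)(r - 2) = 0, so r = 4, 2.
Hence u_h = C1*exp(4*t) + C2*exp(2*t).
Try u_p = A*cos(t) + B*sin(t). Substituting and equating the coefficients of cos(t) and sin(t) gives A = -42/85, B = -49/85, so u_p = -49*sin(t)/85 - 42*cos(t)/85.
General solution: u = -49*sin(t)/85 - 42*cos(t)/85 + C1*exp(4*t) + C2*exp(2*t).
Apply the initial conditions: u(0) = -42/85 + C1 + C2 = -4 and u'(0) = -49/85 + 2*C2 + 4*C1 = 1. Solving gives C1 = 73/17, C2 = -39/5.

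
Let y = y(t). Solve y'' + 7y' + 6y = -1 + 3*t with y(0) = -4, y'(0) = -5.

y = -3/4 + t/2 - 5*exp(-t) + 7*exp(-6*t)/4

Characteristic equation r² + 7r + 6 = 0 factors as (r + 1)(r + 6) = 0, so r = -1, -6.
Hence y_h = C1*exp(-t) + C2*exp(-6*t).
For the particular solution try y_p = A0 + A1*t. Substituting and matching coefficients of each power of t gives A0 = -3/4, A1 = 1/2, so y_p = -3/4 + t/2.
General solution: y = -3/4 + t/2 + C1*exp(-t) + C2*exp(-6*t).
Apply the initial conditions: y(0) = -3/4 + C1 + C2 = -4 and y'(0) = 1/2 - C1 - 6*C2 = -5. Solving gives C1 = -5, C2 = 7/4.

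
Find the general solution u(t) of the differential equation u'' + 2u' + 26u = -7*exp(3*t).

Characteristic equation r² + 2r + 26 = 0 has discriminant (2)² - 4·(26) = -100 < 0, so r = -1 ± 5i.
Hence u_h = C1*cos(5*t)*exp(-t) + C2*exp(-t)*sin(5*t).
Try u_p = A*exp(3*t). Substituting into the equation and dividing by exp(3*t) gives A = -7/41, so u_p = -7*exp(3*t)/41.

u = -7*exp(3*t)/41 + C1*cos(5*t)*exp(-t) + C2*exp(-t)*sin(5*t)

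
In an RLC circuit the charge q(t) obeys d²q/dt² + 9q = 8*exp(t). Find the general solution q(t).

q = 4*exp(t)/5 + C1*cos(3*t) + C2*sin(3*t)

Characteristic equation r² + 9 = 0 has discriminant (0)² - 4·(9) = -36 < 0, so r = ± 3i.
Hence q_h = C1*cos(3*t) + C2*sin(3*t).
Try q_p = A*exp(t). Substituting into the equation and dividing by exp(t) gives A = 4/5, so q_p = 4*exp(t)/5.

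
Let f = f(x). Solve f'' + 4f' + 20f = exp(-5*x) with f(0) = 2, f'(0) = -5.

f = exp(-5*x)/25 - 11*exp(-2*x)*sin(4*x)/50 + 49*cos(4*x)*exp(-2*x)/25

Characteristic equation r² + 4r + 20 = 0 has discriminant (4)² - 4·(20) = -64 < 0, so r = -2 ± 4i.
Hence f_h = C1*cos(4*x)*exp(-2*x) + C2*exp(-2*x)*sin(4*x).
Try f_p = A*exp(-5*x). Substituting into the equation and dividing by exp(-5*x) gives A = 1/25, so f_p = exp(-5*x)/25.
General solution: f = exp(-5*x)/25 + C1*cos(4*x)*exp(-2*x) + C2*exp(-2*x)*sin(4*x).
Apply the initial conditions: f(0) = 1/25 + C1 = 2 and f'(0) = -1/5 - 2*C1 + 4*C2 = -5. Solving gives C1 = 49/25, C2 = -11/50.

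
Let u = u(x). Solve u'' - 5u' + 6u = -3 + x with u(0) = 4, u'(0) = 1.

u = -13/36 - 71*exp(3*x)/9 + x/6 + 49*exp(2*x)/4

Characteristic equation r² - 5r + 6 = 0 factors as (r - 2)(r - 3) = 0, so r = 2, 3.
Hence u_h = C1*exp(2*x) + C2*exp(3*x).
For the particular solution try u_p = A0 + A1*x. Substituting and matching coefficients of each power of x gives A0 = -13/36, A1 = 1/6, so u_p = -13/36 + x/6.
General solution: u = -13/36 + x/6 + C1*exp(2*x) + C2*exp(3*x).
Apply the initial conditions: u(0) = -13/36 + C1 + C2 = 4 and u'(0) = 1/6 + 2*C1 + 3*C2 = 1. Solving gives C1 = 49/4, C2 = -71/9.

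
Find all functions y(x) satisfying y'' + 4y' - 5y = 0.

Characteristic equation r² + 4r - 5 = 0 factors as (r - 1)(r + 5) = 0, so r = 1, -5.
Hence y_h = C1*exp(x) + C2*exp(-5*x).

y = C1*exp(x) + C2*exp(-5*x)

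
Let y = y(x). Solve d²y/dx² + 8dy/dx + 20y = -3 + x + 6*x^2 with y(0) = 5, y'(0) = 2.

Characteristic equation r² + 8r + 20 = 0 has discriminant (8)² - 4·(20) = -16 < 0, so r = -4 ± 2i.
Hence y_h = C1*cos(2*x)*exp(-4*x) + C2*exp(-4*x)*sin(2*x).
For the particular solution try y_p = A0 + A1*x + A2*x^2. Substituting and matching coefficients of each power of x gives A0 = -13/125, A1 = -19/100, A2 = 3/10, so y_p = -13/125 - 19*x/100 + 3*x^2/10.
General solution: y = -13/125 - 19*x/100 + 3*x^2/10 + C1*cos(2*x)*exp(-4*x) + C2*exp(-4*x)*sin(2*x).
Apply the initial conditions: y(0) = -13/125 + C1 = 5 and y'(0) = -19/100 - 4*C1 + 2*C2 = 2. Solving gives C1 = 638/125, C2 = 11303/1000.

y = -13/125 - 19*x/100 + 3*x**2/10 + 638*cos(2*x)*exp(-4*x)/125 + 11303*exp(-4*x)*sin(2*x)/1000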